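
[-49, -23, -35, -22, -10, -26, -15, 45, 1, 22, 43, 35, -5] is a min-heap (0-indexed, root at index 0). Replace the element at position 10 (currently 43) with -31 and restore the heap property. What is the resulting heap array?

set index 10 from 43 to -31 → [-49, -23, -35, -22, -10, -26, -15, 45, 1, 22, -31, 35, -5]
-31 < parent -10 at index 4, swap → [-49, -23, -35, -22, -31, -26, -15, 45, 1, 22, -10, 35, -5]
-31 < parent -23 at index 1, swap → [-49, -31, -35, -22, -23, -26, -15, 45, 1, 22, -10, 35, -5]

[-49, -31, -35, -22, -23, -26, -15, 45, 1, 22, -10, 35, -5]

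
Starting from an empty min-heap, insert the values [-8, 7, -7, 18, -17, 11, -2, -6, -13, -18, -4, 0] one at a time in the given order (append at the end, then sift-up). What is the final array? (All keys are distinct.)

Insert -8:
  append -8 at index 0 → [-8] (no swap needed)
Insert 7:
  append 7 at index 1 → [-8, 7] (no swap needed)
Insert -7:
  append -7 at index 2 → [-8, 7, -7] (no swap needed)
Insert 18:
  append 18 at index 3 → [-8, 7, -7, 18] (no swap needed)
Insert -17:
  append -17 at index 4 → [-8, 7, -7, 18, -17]
  -17 < parent 7 at index 1, swap → [-8, -17, -7, 18, 7]
  -17 < parent -8 at index 0, swap → [-17, -8, -7, 18, 7]
Insert 11:
  append 11 at index 5 → [-17, -8, -7, 18, 7, 11] (no swap needed)
Insert -2:
  append -2 at index 6 → [-17, -8, -7, 18, 7, 11, -2] (no swap needed)
Insert -6:
  append -6 at index 7 → [-17, -8, -7, 18, 7, 11, -2, -6]
  -6 < parent 18 at index 3, swap → [-17, -8, -7, -6, 7, 11, -2, 18]
Insert -13:
  append -13 at index 8 → [-17, -8, -7, -6, 7, 11, -2, 18, -13]
  -13 < parent -6 at index 3, swap → [-17, -8, -7, -13, 7, 11, -2, 18, -6]
  -13 < parent -8 at index 1, swap → [-17, -13, -7, -8, 7, 11, -2, 18, -6]
Insert -18:
  append -18 at index 9 → [-17, -13, -7, -8, 7, 11, -2, 18, -6, -18]
  -18 < parent 7 at index 4, swap → [-17, -13, -7, -8, -18, 11, -2, 18, -6, 7]
  -18 < parent -13 at index 1, swap → [-17, -18, -7, -8, -13, 11, -2, 18, -6, 7]
  -18 < parent -17 at index 0, swap → [-18, -17, -7, -8, -13, 11, -2, 18, -6, 7]
Insert -4:
  append -4 at index 10 → [-18, -17, -7, -8, -13, 11, -2, 18, -6, 7, -4] (no swap needed)
Insert 0:
  append 0 at index 11 → [-18, -17, -7, -8, -13, 11, -2, 18, -6, 7, -4, 0]
  0 < parent 11 at index 5, swap → [-18, -17, -7, -8, -13, 0, -2, 18, -6, 7, -4, 11]

[-18, -17, -7, -8, -13, 0, -2, 18, -6, 7, -4, 11]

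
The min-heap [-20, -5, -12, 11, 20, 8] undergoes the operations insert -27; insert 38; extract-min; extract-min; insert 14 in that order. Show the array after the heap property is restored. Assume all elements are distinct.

[-12, -5, 8, 11, 20, 38, 14]

insert -27:
  append -27 at index 6 → [-20, -5, -12, 11, 20, 8, -27]
  -27 < parent -12 at index 2, swap → [-20, -5, -27, 11, 20, 8, -12]
  -27 < parent -20 at index 0, swap → [-27, -5, -20, 11, 20, 8, -12]
insert 38:
  append 38 at index 7 → [-27, -5, -20, 11, 20, 8, -12, 38] (no swap needed)
extract-min → returns -27:
  remove root -27; move last element 38 to root → [38, -5, -20, 11, 20, 8, -12]
  38 vs smaller child -20 at index 2, swap → [-20, -5, 38, 11, 20, 8, -12]
  38 vs smaller child -12 at index 6, swap → [-20, -5, -12, 11, 20, 8, 38]
extract-min → returns -20:
  remove root -20; move last element 38 to root → [38, -5, -12, 11, 20, 8]
  38 vs smaller child -12 at index 2, swap → [-12, -5, 38, 11, 20, 8]
  38 vs only child 8 at index 5, swap → [-12, -5, 8, 11, 20, 38]
insert 14:
  append 14 at index 6 → [-12, -5, 8, 11, 20, 38, 14] (no swap needed)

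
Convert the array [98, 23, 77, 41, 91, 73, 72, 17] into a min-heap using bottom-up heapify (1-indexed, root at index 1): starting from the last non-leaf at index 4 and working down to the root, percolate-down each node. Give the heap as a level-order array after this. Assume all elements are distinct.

[17, 23, 72, 41, 91, 73, 77, 98]

sift down from index 4:
  41 vs only child 17 at index 8, swap → [98, 23, 77, 17, 91, 73, 72, 41]
sift down from index 3:
  77 vs smaller child 72 at index 7, swap → [98, 23, 72, 17, 91, 73, 77, 41]
sift down from index 2:
  23 vs smaller child 17 at index 4, swap → [98, 17, 72, 23, 91, 73, 77, 41]
sift down from index 1:
  98 vs smaller child 17 at index 2, swap → [17, 98, 72, 23, 91, 73, 77, 41]
  98 vs smaller child 23 at index 4, swap → [17, 23, 72, 98, 91, 73, 77, 41]
  98 vs only child 41 at index 8, swap → [17, 23, 72, 41, 91, 73, 77, 98]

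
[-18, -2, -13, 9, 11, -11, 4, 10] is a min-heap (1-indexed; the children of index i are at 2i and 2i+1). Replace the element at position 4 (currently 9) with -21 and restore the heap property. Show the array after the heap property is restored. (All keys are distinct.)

[-21, -18, -13, -2, 11, -11, 4, 10]

set index 4 from 9 to -21 → [-18, -2, -13, -21, 11, -11, 4, 10]
-21 < parent -2 at index 2, swap → [-18, -21, -13, -2, 11, -11, 4, 10]
-21 < parent -18 at index 1, swap → [-21, -18, -13, -2, 11, -11, 4, 10]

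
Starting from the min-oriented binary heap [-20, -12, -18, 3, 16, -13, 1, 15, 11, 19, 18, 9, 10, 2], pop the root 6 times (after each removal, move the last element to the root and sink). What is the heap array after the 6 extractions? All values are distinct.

[3, 9, 10, 11, 16, 18, 19, 15]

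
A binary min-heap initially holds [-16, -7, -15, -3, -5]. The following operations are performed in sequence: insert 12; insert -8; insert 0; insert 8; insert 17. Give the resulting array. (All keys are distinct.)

[-16, -7, -15, -3, -5, 12, -8, 0, 8, 17]

insert 12:
  append 12 at index 5 → [-16, -7, -15, -3, -5, 12] (no swap needed)
insert -8:
  append -8 at index 6 → [-16, -7, -15, -3, -5, 12, -8] (no swap needed)
insert 0:
  append 0 at index 7 → [-16, -7, -15, -3, -5, 12, -8, 0] (no swap needed)
insert 8:
  append 8 at index 8 → [-16, -7, -15, -3, -5, 12, -8, 0, 8] (no swap needed)
insert 17:
  append 17 at index 9 → [-16, -7, -15, -3, -5, 12, -8, 0, 8, 17] (no swap needed)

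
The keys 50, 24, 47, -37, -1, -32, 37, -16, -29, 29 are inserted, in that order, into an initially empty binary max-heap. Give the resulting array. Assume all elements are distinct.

[50, 29, 47, -16, 24, -32, 37, -37, -29, -1]

Insert 50:
  append 50 at index 0 → [50] (no swap needed)
Insert 24:
  append 24 at index 1 → [50, 24] (no swap needed)
Insert 47:
  append 47 at index 2 → [50, 24, 47] (no swap needed)
Insert -37:
  append -37 at index 3 → [50, 24, 47, -37] (no swap needed)
Insert -1:
  append -1 at index 4 → [50, 24, 47, -37, -1] (no swap needed)
Insert -32:
  append -32 at index 5 → [50, 24, 47, -37, -1, -32] (no swap needed)
Insert 37:
  append 37 at index 6 → [50, 24, 47, -37, -1, -32, 37] (no swap needed)
Insert -16:
  append -16 at index 7 → [50, 24, 47, -37, -1, -32, 37, -16]
  -16 > parent -37 at index 3, swap → [50, 24, 47, -16, -1, -32, 37, -37]
Insert -29:
  append -29 at index 8 → [50, 24, 47, -16, -1, -32, 37, -37, -29] (no swap needed)
Insert 29:
  append 29 at index 9 → [50, 24, 47, -16, -1, -32, 37, -37, -29, 29]
  29 > parent -1 at index 4, swap → [50, 24, 47, -16, 29, -32, 37, -37, -29, -1]
  29 > parent 24 at index 1, swap → [50, 29, 47, -16, 24, -32, 37, -37, -29, -1]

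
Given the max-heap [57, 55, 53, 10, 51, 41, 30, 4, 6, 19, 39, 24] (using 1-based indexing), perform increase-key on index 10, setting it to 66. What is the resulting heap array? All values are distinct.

[66, 57, 53, 10, 55, 41, 30, 4, 6, 51, 39, 24]

set index 10 from 19 to 66 → [57, 55, 53, 10, 51, 41, 30, 4, 6, 66, 39, 24]
66 > parent 51 at index 5, swap → [57, 55, 53, 10, 66, 41, 30, 4, 6, 51, 39, 24]
66 > parent 55 at index 2, swap → [57, 66, 53, 10, 55, 41, 30, 4, 6, 51, 39, 24]
66 > parent 57 at index 1, swap → [66, 57, 53, 10, 55, 41, 30, 4, 6, 51, 39, 24]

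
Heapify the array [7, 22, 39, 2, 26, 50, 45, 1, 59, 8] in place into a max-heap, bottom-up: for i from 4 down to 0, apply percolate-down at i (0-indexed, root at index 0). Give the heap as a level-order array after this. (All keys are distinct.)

sift down from index 4: already satisfies heap property
sift down from index 3:
  2 vs larger child 59 at index 8, swap → [7, 22, 39, 59, 26, 50, 45, 1, 2, 8]
sift down from index 2:
  39 vs larger child 50 at index 5, swap → [7, 22, 50, 59, 26, 39, 45, 1, 2, 8]
sift down from index 1:
  22 vs larger child 59 at index 3, swap → [7, 59, 50, 22, 26, 39, 45, 1, 2, 8]
sift down from index 0:
  7 vs larger child 59 at index 1, swap → [59, 7, 50, 22, 26, 39, 45, 1, 2, 8]
  7 vs larger child 26 at index 4, swap → [59, 26, 50, 22, 7, 39, 45, 1, 2, 8]
  7 vs only child 8 at index 9, swap → [59, 26, 50, 22, 8, 39, 45, 1, 2, 7]

[59, 26, 50, 22, 8, 39, 45, 1, 2, 7]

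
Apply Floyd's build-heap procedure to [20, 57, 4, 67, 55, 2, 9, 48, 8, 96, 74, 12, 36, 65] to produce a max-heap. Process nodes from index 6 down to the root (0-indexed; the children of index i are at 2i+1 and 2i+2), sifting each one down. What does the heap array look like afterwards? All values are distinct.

sift down from index 6:
  9 vs only child 65 at index 13, swap → [20, 57, 4, 67, 55, 2, 65, 48, 8, 96, 74, 12, 36, 9]
sift down from index 5:
  2 vs larger child 36 at index 12, swap → [20, 57, 4, 67, 55, 36, 65, 48, 8, 96, 74, 12, 2, 9]
sift down from index 4:
  55 vs larger child 96 at index 9, swap → [20, 57, 4, 67, 96, 36, 65, 48, 8, 55, 74, 12, 2, 9]
sift down from index 3: already satisfies heap property
sift down from index 2:
  4 vs larger child 65 at index 6, swap → [20, 57, 65, 67, 96, 36, 4, 48, 8, 55, 74, 12, 2, 9]
  4 vs only child 9 at index 13, swap → [20, 57, 65, 67, 96, 36, 9, 48, 8, 55, 74, 12, 2, 4]
sift down from index 1:
  57 vs larger child 96 at index 4, swap → [20, 96, 65, 67, 57, 36, 9, 48, 8, 55, 74, 12, 2, 4]
  57 vs larger child 74 at index 10, swap → [20, 96, 65, 67, 74, 36, 9, 48, 8, 55, 57, 12, 2, 4]
sift down from index 0:
  20 vs larger child 96 at index 1, swap → [96, 20, 65, 67, 74, 36, 9, 48, 8, 55, 57, 12, 2, 4]
  20 vs larger child 74 at index 4, swap → [96, 74, 65, 67, 20, 36, 9, 48, 8, 55, 57, 12, 2, 4]
  20 vs larger child 57 at index 10, swap → [96, 74, 65, 67, 57, 36, 9, 48, 8, 55, 20, 12, 2, 4]

[96, 74, 65, 67, 57, 36, 9, 48, 8, 55, 20, 12, 2, 4]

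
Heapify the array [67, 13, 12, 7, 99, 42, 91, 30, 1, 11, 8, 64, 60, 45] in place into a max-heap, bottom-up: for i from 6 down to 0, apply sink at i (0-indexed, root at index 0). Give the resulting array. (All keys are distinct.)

sift down from index 6: already satisfies heap property
sift down from index 5:
  42 vs larger child 64 at index 11, swap → [67, 13, 12, 7, 99, 64, 91, 30, 1, 11, 8, 42, 60, 45]
sift down from index 4: already satisfies heap property
sift down from index 3:
  7 vs larger child 30 at index 7, swap → [67, 13, 12, 30, 99, 64, 91, 7, 1, 11, 8, 42, 60, 45]
sift down from index 2:
  12 vs larger child 91 at index 6, swap → [67, 13, 91, 30, 99, 64, 12, 7, 1, 11, 8, 42, 60, 45]
  12 vs only child 45 at index 13, swap → [67, 13, 91, 30, 99, 64, 45, 7, 1, 11, 8, 42, 60, 12]
sift down from index 1:
  13 vs larger child 99 at index 4, swap → [67, 99, 91, 30, 13, 64, 45, 7, 1, 11, 8, 42, 60, 12]
sift down from index 0:
  67 vs larger child 99 at index 1, swap → [99, 67, 91, 30, 13, 64, 45, 7, 1, 11, 8, 42, 60, 12]

[99, 67, 91, 30, 13, 64, 45, 7, 1, 11, 8, 42, 60, 12]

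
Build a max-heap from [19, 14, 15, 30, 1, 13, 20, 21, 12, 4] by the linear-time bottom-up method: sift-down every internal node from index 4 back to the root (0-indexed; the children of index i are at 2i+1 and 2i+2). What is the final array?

[30, 21, 20, 19, 4, 13, 15, 14, 12, 1]

sift down from index 4:
  1 vs only child 4 at index 9, swap → [19, 14, 15, 30, 4, 13, 20, 21, 12, 1]
sift down from index 3: already satisfies heap property
sift down from index 2:
  15 vs larger child 20 at index 6, swap → [19, 14, 20, 30, 4, 13, 15, 21, 12, 1]
sift down from index 1:
  14 vs larger child 30 at index 3, swap → [19, 30, 20, 14, 4, 13, 15, 21, 12, 1]
  14 vs larger child 21 at index 7, swap → [19, 30, 20, 21, 4, 13, 15, 14, 12, 1]
sift down from index 0:
  19 vs larger child 30 at index 1, swap → [30, 19, 20, 21, 4, 13, 15, 14, 12, 1]
  19 vs larger child 21 at index 3, swap → [30, 21, 20, 19, 4, 13, 15, 14, 12, 1]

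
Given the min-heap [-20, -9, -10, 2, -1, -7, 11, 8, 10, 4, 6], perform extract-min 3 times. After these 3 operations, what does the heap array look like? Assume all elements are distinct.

extract-min #1 returns -20:
  remove root -20; move last element 6 to root → [6, -9, -10, 2, -1, -7, 11, 8, 10, 4]
  6 vs smaller child -10 at index 2, swap → [-10, -9, 6, 2, -1, -7, 11, 8, 10, 4]
  6 vs smaller child -7 at index 5, swap → [-10, -9, -7, 2, -1, 6, 11, 8, 10, 4]
extract-min #2 returns -10:
  remove root -10; move last element 4 to root → [4, -9, -7, 2, -1, 6, 11, 8, 10]
  4 vs smaller child -9 at index 1, swap → [-9, 4, -7, 2, -1, 6, 11, 8, 10]
  4 vs smaller child -1 at index 4, swap → [-9, -1, -7, 2, 4, 6, 11, 8, 10]
extract-min #3 returns -9:
  remove root -9; move last element 10 to root → [10, -1, -7, 2, 4, 6, 11, 8]
  10 vs smaller child -7 at index 2, swap → [-7, -1, 10, 2, 4, 6, 11, 8]
  10 vs smaller child 6 at index 5, swap → [-7, -1, 6, 2, 4, 10, 11, 8]

[-7, -1, 6, 2, 4, 10, 11, 8]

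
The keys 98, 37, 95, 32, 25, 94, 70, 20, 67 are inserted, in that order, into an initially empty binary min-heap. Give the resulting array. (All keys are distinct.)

[20, 25, 70, 32, 37, 95, 94, 98, 67]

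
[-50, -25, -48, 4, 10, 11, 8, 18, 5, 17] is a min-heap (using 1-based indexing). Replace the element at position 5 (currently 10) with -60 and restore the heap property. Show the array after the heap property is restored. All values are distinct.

[-60, -50, -48, 4, -25, 11, 8, 18, 5, 17]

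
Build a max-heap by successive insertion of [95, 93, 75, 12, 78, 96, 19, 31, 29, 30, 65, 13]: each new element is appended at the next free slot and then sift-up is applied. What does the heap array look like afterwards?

[96, 93, 95, 31, 78, 75, 19, 12, 29, 30, 65, 13]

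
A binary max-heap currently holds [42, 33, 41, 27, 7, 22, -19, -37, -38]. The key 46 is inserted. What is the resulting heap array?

[46, 42, 41, 27, 33, 22, -19, -37, -38, 7]

append 46 at index 9 → [42, 33, 41, 27, 7, 22, -19, -37, -38, 46]
46 > parent 7 at index 4, swap → [42, 33, 41, 27, 46, 22, -19, -37, -38, 7]
46 > parent 33 at index 1, swap → [42, 46, 41, 27, 33, 22, -19, -37, -38, 7]
46 > parent 42 at index 0, swap → [46, 42, 41, 27, 33, 22, -19, -37, -38, 7]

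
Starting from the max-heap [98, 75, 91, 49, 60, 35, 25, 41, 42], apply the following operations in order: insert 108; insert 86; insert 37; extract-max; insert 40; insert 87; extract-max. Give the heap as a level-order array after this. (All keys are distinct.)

[91, 86, 87, 49, 75, 40, 25, 41, 42, 60, 35, 37]

insert 108:
  append 108 at index 9 → [98, 75, 91, 49, 60, 35, 25, 41, 42, 108]
  108 > parent 60 at index 4, swap → [98, 75, 91, 49, 108, 35, 25, 41, 42, 60]
  108 > parent 75 at index 1, swap → [98, 108, 91, 49, 75, 35, 25, 41, 42, 60]
  108 > parent 98 at index 0, swap → [108, 98, 91, 49, 75, 35, 25, 41, 42, 60]
insert 86:
  append 86 at index 10 → [108, 98, 91, 49, 75, 35, 25, 41, 42, 60, 86]
  86 > parent 75 at index 4, swap → [108, 98, 91, 49, 86, 35, 25, 41, 42, 60, 75]
insert 37:
  append 37 at index 11 → [108, 98, 91, 49, 86, 35, 25, 41, 42, 60, 75, 37]
  37 > parent 35 at index 5, swap → [108, 98, 91, 49, 86, 37, 25, 41, 42, 60, 75, 35]
extract-max → returns 108:
  remove root 108; move last element 35 to root → [35, 98, 91, 49, 86, 37, 25, 41, 42, 60, 75]
  35 vs larger child 98 at index 1, swap → [98, 35, 91, 49, 86, 37, 25, 41, 42, 60, 75]
  35 vs larger child 86 at index 4, swap → [98, 86, 91, 49, 35, 37, 25, 41, 42, 60, 75]
  35 vs larger child 75 at index 10, swap → [98, 86, 91, 49, 75, 37, 25, 41, 42, 60, 35]
insert 40:
  append 40 at index 11 → [98, 86, 91, 49, 75, 37, 25, 41, 42, 60, 35, 40]
  40 > parent 37 at index 5, swap → [98, 86, 91, 49, 75, 40, 25, 41, 42, 60, 35, 37]
insert 87:
  append 87 at index 12 → [98, 86, 91, 49, 75, 40, 25, 41, 42, 60, 35, 37, 87]
  87 > parent 40 at index 5, swap → [98, 86, 91, 49, 75, 87, 25, 41, 42, 60, 35, 37, 40]
extract-max → returns 98:
  remove root 98; move last element 40 to root → [40, 86, 91, 49, 75, 87, 25, 41, 42, 60, 35, 37]
  40 vs larger child 91 at index 2, swap → [91, 86, 40, 49, 75, 87, 25, 41, 42, 60, 35, 37]
  40 vs larger child 87 at index 5, swap → [91, 86, 87, 49, 75, 40, 25, 41, 42, 60, 35, 37]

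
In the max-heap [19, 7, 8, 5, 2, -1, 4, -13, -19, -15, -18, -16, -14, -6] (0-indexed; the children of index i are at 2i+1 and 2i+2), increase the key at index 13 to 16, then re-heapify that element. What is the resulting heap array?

set index 13 from -6 to 16 → [19, 7, 8, 5, 2, -1, 4, -13, -19, -15, -18, -16, -14, 16]
16 > parent 4 at index 6, swap → [19, 7, 8, 5, 2, -1, 16, -13, -19, -15, -18, -16, -14, 4]
16 > parent 8 at index 2, swap → [19, 7, 16, 5, 2, -1, 8, -13, -19, -15, -18, -16, -14, 4]

[19, 7, 16, 5, 2, -1, 8, -13, -19, -15, -18, -16, -14, 4]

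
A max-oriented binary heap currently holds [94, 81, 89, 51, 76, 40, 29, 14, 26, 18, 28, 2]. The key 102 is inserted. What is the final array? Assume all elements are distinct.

append 102 at index 12 → [94, 81, 89, 51, 76, 40, 29, 14, 26, 18, 28, 2, 102]
102 > parent 40 at index 5, swap → [94, 81, 89, 51, 76, 102, 29, 14, 26, 18, 28, 2, 40]
102 > parent 89 at index 2, swap → [94, 81, 102, 51, 76, 89, 29, 14, 26, 18, 28, 2, 40]
102 > parent 94 at index 0, swap → [102, 81, 94, 51, 76, 89, 29, 14, 26, 18, 28, 2, 40]

[102, 81, 94, 51, 76, 89, 29, 14, 26, 18, 28, 2, 40]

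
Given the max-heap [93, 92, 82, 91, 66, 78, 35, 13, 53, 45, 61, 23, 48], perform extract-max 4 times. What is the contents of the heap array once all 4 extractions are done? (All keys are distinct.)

[78, 66, 45, 53, 61, 23, 35, 13, 48]

extract-max #1 returns 93:
  remove root 93; move last element 48 to root → [48, 92, 82, 91, 66, 78, 35, 13, 53, 45, 61, 23]
  48 vs larger child 92 at index 1, swap → [92, 48, 82, 91, 66, 78, 35, 13, 53, 45, 61, 23]
  48 vs larger child 91 at index 3, swap → [92, 91, 82, 48, 66, 78, 35, 13, 53, 45, 61, 23]
  48 vs larger child 53 at index 8, swap → [92, 91, 82, 53, 66, 78, 35, 13, 48, 45, 61, 23]
extract-max #2 returns 92:
  remove root 92; move last element 23 to root → [23, 91, 82, 53, 66, 78, 35, 13, 48, 45, 61]
  23 vs larger child 91 at index 1, swap → [91, 23, 82, 53, 66, 78, 35, 13, 48, 45, 61]
  23 vs larger child 66 at index 4, swap → [91, 66, 82, 53, 23, 78, 35, 13, 48, 45, 61]
  23 vs larger child 61 at index 10, swap → [91, 66, 82, 53, 61, 78, 35, 13, 48, 45, 23]
extract-max #3 returns 91:
  remove root 91; move last element 23 to root → [23, 66, 82, 53, 61, 78, 35, 13, 48, 45]
  23 vs larger child 82 at index 2, swap → [82, 66, 23, 53, 61, 78, 35, 13, 48, 45]
  23 vs larger child 78 at index 5, swap → [82, 66, 78, 53, 61, 23, 35, 13, 48, 45]
extract-max #4 returns 82:
  remove root 82; move last element 45 to root → [45, 66, 78, 53, 61, 23, 35, 13, 48]
  45 vs larger child 78 at index 2, swap → [78, 66, 45, 53, 61, 23, 35, 13, 48]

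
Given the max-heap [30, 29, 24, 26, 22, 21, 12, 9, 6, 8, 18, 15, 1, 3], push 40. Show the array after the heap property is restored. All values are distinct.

[40, 29, 30, 26, 22, 21, 24, 9, 6, 8, 18, 15, 1, 3, 12]

append 40 at index 14 → [30, 29, 24, 26, 22, 21, 12, 9, 6, 8, 18, 15, 1, 3, 40]
40 > parent 12 at index 6, swap → [30, 29, 24, 26, 22, 21, 40, 9, 6, 8, 18, 15, 1, 3, 12]
40 > parent 24 at index 2, swap → [30, 29, 40, 26, 22, 21, 24, 9, 6, 8, 18, 15, 1, 3, 12]
40 > parent 30 at index 0, swap → [40, 29, 30, 26, 22, 21, 24, 9, 6, 8, 18, 15, 1, 3, 12]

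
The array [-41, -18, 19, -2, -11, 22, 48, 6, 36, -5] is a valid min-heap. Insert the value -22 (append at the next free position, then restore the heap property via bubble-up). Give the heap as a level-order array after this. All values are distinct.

[-41, -22, 19, -2, -18, 22, 48, 6, 36, -5, -11]

append -22 at index 10 → [-41, -18, 19, -2, -11, 22, 48, 6, 36, -5, -22]
-22 < parent -11 at index 4, swap → [-41, -18, 19, -2, -22, 22, 48, 6, 36, -5, -11]
-22 < parent -18 at index 1, swap → [-41, -22, 19, -2, -18, 22, 48, 6, 36, -5, -11]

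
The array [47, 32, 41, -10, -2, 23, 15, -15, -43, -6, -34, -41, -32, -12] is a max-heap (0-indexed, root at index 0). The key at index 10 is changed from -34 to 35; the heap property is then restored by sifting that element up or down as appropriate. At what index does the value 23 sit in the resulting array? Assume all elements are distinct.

5

set index 10 from -34 to 35 → [47, 32, 41, -10, -2, 23, 15, -15, -43, -6, 35, -41, -32, -12]
35 > parent -2 at index 4, swap → [47, 32, 41, -10, 35, 23, 15, -15, -43, -6, -2, -41, -32, -12]
35 > parent 32 at index 1, swap → [47, 35, 41, -10, 32, 23, 15, -15, -43, -6, -2, -41, -32, -12]
resulting array: [47, 35, 41, -10, 32, 23, 15, -15, -43, -6, -2, -41, -32, -12]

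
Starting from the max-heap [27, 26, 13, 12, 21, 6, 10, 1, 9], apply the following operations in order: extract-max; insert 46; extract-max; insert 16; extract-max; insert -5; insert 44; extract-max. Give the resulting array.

extract-max → returns 27:
  remove root 27; move last element 9 to root → [9, 26, 13, 12, 21, 6, 10, 1]
  9 vs larger child 26 at index 1, swap → [26, 9, 13, 12, 21, 6, 10, 1]
  9 vs larger child 21 at index 4, swap → [26, 21, 13, 12, 9, 6, 10, 1]
insert 46:
  append 46 at index 8 → [26, 21, 13, 12, 9, 6, 10, 1, 46]
  46 > parent 12 at index 3, swap → [26, 21, 13, 46, 9, 6, 10, 1, 12]
  46 > parent 21 at index 1, swap → [26, 46, 13, 21, 9, 6, 10, 1, 12]
  46 > parent 26 at index 0, swap → [46, 26, 13, 21, 9, 6, 10, 1, 12]
extract-max → returns 46:
  remove root 46; move last element 12 to root → [12, 26, 13, 21, 9, 6, 10, 1]
  12 vs larger child 26 at index 1, swap → [26, 12, 13, 21, 9, 6, 10, 1]
  12 vs larger child 21 at index 3, swap → [26, 21, 13, 12, 9, 6, 10, 1]
insert 16:
  append 16 at index 8 → [26, 21, 13, 12, 9, 6, 10, 1, 16]
  16 > parent 12 at index 3, swap → [26, 21, 13, 16, 9, 6, 10, 1, 12]
extract-max → returns 26:
  remove root 26; move last element 12 to root → [12, 21, 13, 16, 9, 6, 10, 1]
  12 vs larger child 21 at index 1, swap → [21, 12, 13, 16, 9, 6, 10, 1]
  12 vs larger child 16 at index 3, swap → [21, 16, 13, 12, 9, 6, 10, 1]
insert -5:
  append -5 at index 8 → [21, 16, 13, 12, 9, 6, 10, 1, -5] (no swap needed)
insert 44:
  append 44 at index 9 → [21, 16, 13, 12, 9, 6, 10, 1, -5, 44]
  44 > parent 9 at index 4, swap → [21, 16, 13, 12, 44, 6, 10, 1, -5, 9]
  44 > parent 16 at index 1, swap → [21, 44, 13, 12, 16, 6, 10, 1, -5, 9]
  44 > parent 21 at index 0, swap → [44, 21, 13, 12, 16, 6, 10, 1, -5, 9]
extract-max → returns 44:
  remove root 44; move last element 9 to root → [9, 21, 13, 12, 16, 6, 10, 1, -5]
  9 vs larger child 21 at index 1, swap → [21, 9, 13, 12, 16, 6, 10, 1, -5]
  9 vs larger child 16 at index 4, swap → [21, 16, 13, 12, 9, 6, 10, 1, -5]

[21, 16, 13, 12, 9, 6, 10, 1, -5]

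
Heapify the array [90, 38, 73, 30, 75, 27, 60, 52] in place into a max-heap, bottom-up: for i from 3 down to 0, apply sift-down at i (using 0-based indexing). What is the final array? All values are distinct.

sift down from index 3:
  30 vs only child 52 at index 7, swap → [90, 38, 73, 52, 75, 27, 60, 30]
sift down from index 2: already satisfies heap property
sift down from index 1:
  38 vs larger child 75 at index 4, swap → [90, 75, 73, 52, 38, 27, 60, 30]
sift down from index 0: already satisfies heap property

[90, 75, 73, 52, 38, 27, 60, 30]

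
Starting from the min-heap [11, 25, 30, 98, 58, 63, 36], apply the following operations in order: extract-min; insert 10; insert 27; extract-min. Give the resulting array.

[25, 27, 30, 36, 58, 63, 98]

extract-min → returns 11:
  remove root 11; move last element 36 to root → [36, 25, 30, 98, 58, 63]
  36 vs smaller child 25 at index 1, swap → [25, 36, 30, 98, 58, 63]
insert 10:
  append 10 at index 6 → [25, 36, 30, 98, 58, 63, 10]
  10 < parent 30 at index 2, swap → [25, 36, 10, 98, 58, 63, 30]
  10 < parent 25 at index 0, swap → [10, 36, 25, 98, 58, 63, 30]
insert 27:
  append 27 at index 7 → [10, 36, 25, 98, 58, 63, 30, 27]
  27 < parent 98 at index 3, swap → [10, 36, 25, 27, 58, 63, 30, 98]
  27 < parent 36 at index 1, swap → [10, 27, 25, 36, 58, 63, 30, 98]
extract-min → returns 10:
  remove root 10; move last element 98 to root → [98, 27, 25, 36, 58, 63, 30]
  98 vs smaller child 25 at index 2, swap → [25, 27, 98, 36, 58, 63, 30]
  98 vs smaller child 30 at index 6, swap → [25, 27, 30, 36, 58, 63, 98]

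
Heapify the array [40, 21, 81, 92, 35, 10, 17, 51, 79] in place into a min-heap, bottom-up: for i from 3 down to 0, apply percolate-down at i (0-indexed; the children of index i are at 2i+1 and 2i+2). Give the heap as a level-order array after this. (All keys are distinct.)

[10, 21, 17, 51, 35, 81, 40, 92, 79]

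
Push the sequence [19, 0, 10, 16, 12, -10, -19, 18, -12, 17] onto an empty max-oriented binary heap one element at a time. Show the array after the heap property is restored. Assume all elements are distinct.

[19, 18, 10, 16, 17, -10, -19, 0, -12, 12]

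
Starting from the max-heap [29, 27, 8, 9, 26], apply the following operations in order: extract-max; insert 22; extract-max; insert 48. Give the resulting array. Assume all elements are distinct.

[48, 26, 8, 9, 22]

extract-max → returns 29:
  remove root 29; move last element 26 to root → [26, 27, 8, 9]
  26 vs larger child 27 at index 1, swap → [27, 26, 8, 9]
insert 22:
  append 22 at index 4 → [27, 26, 8, 9, 22] (no swap needed)
extract-max → returns 27:
  remove root 27; move last element 22 to root → [22, 26, 8, 9]
  22 vs larger child 26 at index 1, swap → [26, 22, 8, 9]
insert 48:
  append 48 at index 4 → [26, 22, 8, 9, 48]
  48 > parent 22 at index 1, swap → [26, 48, 8, 9, 22]
  48 > parent 26 at index 0, swap → [48, 26, 8, 9, 22]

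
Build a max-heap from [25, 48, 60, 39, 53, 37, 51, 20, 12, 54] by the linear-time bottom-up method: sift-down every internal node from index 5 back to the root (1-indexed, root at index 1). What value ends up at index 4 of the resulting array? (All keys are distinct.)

sift down from index 5:
  53 vs only child 54 at index 10, swap → [25, 48, 60, 39, 54, 37, 51, 20, 12, 53]
sift down from index 4: already satisfies heap property
sift down from index 3: already satisfies heap property
sift down from index 2:
  48 vs larger child 54 at index 5, swap → [25, 54, 60, 39, 48, 37, 51, 20, 12, 53]
  48 vs only child 53 at index 10, swap → [25, 54, 60, 39, 53, 37, 51, 20, 12, 48]
sift down from index 1:
  25 vs larger child 60 at index 3, swap → [60, 54, 25, 39, 53, 37, 51, 20, 12, 48]
  25 vs larger child 51 at index 7, swap → [60, 54, 51, 39, 53, 37, 25, 20, 12, 48]
resulting array: [60, 54, 51, 39, 53, 37, 25, 20, 12, 48]

39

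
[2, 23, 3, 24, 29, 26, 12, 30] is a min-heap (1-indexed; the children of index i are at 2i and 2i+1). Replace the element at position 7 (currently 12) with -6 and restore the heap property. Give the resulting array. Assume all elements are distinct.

set index 7 from 12 to -6 → [2, 23, 3, 24, 29, 26, -6, 30]
-6 < parent 3 at index 3, swap → [2, 23, -6, 24, 29, 26, 3, 30]
-6 < parent 2 at index 1, swap → [-6, 23, 2, 24, 29, 26, 3, 30]

[-6, 23, 2, 24, 29, 26, 3, 30]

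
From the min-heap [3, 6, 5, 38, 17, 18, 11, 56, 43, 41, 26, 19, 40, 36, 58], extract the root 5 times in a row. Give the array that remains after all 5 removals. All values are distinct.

extract-min #1 returns 3:
  remove root 3; move last element 58 to root → [58, 6, 5, 38, 17, 18, 11, 56, 43, 41, 26, 19, 40, 36]
  58 vs smaller child 5 at index 2, swap → [5, 6, 58, 38, 17, 18, 11, 56, 43, 41, 26, 19, 40, 36]
  58 vs smaller child 11 at index 6, swap → [5, 6, 11, 38, 17, 18, 58, 56, 43, 41, 26, 19, 40, 36]
  58 vs only child 36 at index 13, swap → [5, 6, 11, 38, 17, 18, 36, 56, 43, 41, 26, 19, 40, 58]
extract-min #2 returns 5:
  remove root 5; move last element 58 to root → [58, 6, 11, 38, 17, 18, 36, 56, 43, 41, 26, 19, 40]
  58 vs smaller child 6 at index 1, swap → [6, 58, 11, 38, 17, 18, 36, 56, 43, 41, 26, 19, 40]
  58 vs smaller child 17 at index 4, swap → [6, 17, 11, 38, 58, 18, 36, 56, 43, 41, 26, 19, 40]
  58 vs smaller child 26 at index 10, swap → [6, 17, 11, 38, 26, 18, 36, 56, 43, 41, 58, 19, 40]
extract-min #3 returns 6:
  remove root 6; move last element 40 to root → [40, 17, 11, 38, 26, 18, 36, 56, 43, 41, 58, 19]
  40 vs smaller child 11 at index 2, swap → [11, 17, 40, 38, 26, 18, 36, 56, 43, 41, 58, 19]
  40 vs smaller child 18 at index 5, swap → [11, 17, 18, 38, 26, 40, 36, 56, 43, 41, 58, 19]
  40 vs only child 19 at index 11, swap → [11, 17, 18, 38, 26, 19, 36, 56, 43, 41, 58, 40]
extract-min #4 returns 11:
  remove root 11; move last element 40 to root → [40, 17, 18, 38, 26, 19, 36, 56, 43, 41, 58]
  40 vs smaller child 17 at index 1, swap → [17, 40, 18, 38, 26, 19, 36, 56, 43, 41, 58]
  40 vs smaller child 26 at index 4, swap → [17, 26, 18, 38, 40, 19, 36, 56, 43, 41, 58]
extract-min #5 returns 17:
  remove root 17; move last element 58 to root → [58, 26, 18, 38, 40, 19, 36, 56, 43, 41]
  58 vs smaller child 18 at index 2, swap → [18, 26, 58, 38, 40, 19, 36, 56, 43, 41]
  58 vs smaller child 19 at index 5, swap → [18, 26, 19, 38, 40, 58, 36, 56, 43, 41]

[18, 26, 19, 38, 40, 58, 36, 56, 43, 41]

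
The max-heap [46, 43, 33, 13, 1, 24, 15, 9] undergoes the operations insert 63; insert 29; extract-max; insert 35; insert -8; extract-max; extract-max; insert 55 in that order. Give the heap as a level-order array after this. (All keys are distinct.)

[55, 35, 33, 13, 29, 24, 15, 9, 1, -8]

insert 63:
  append 63 at index 8 → [46, 43, 33, 13, 1, 24, 15, 9, 63]
  63 > parent 13 at index 3, swap → [46, 43, 33, 63, 1, 24, 15, 9, 13]
  63 > parent 43 at index 1, swap → [46, 63, 33, 43, 1, 24, 15, 9, 13]
  63 > parent 46 at index 0, swap → [63, 46, 33, 43, 1, 24, 15, 9, 13]
insert 29:
  append 29 at index 9 → [63, 46, 33, 43, 1, 24, 15, 9, 13, 29]
  29 > parent 1 at index 4, swap → [63, 46, 33, 43, 29, 24, 15, 9, 13, 1]
extract-max → returns 63:
  remove root 63; move last element 1 to root → [1, 46, 33, 43, 29, 24, 15, 9, 13]
  1 vs larger child 46 at index 1, swap → [46, 1, 33, 43, 29, 24, 15, 9, 13]
  1 vs larger child 43 at index 3, swap → [46, 43, 33, 1, 29, 24, 15, 9, 13]
  1 vs larger child 13 at index 8, swap → [46, 43, 33, 13, 29, 24, 15, 9, 1]
insert 35:
  append 35 at index 9 → [46, 43, 33, 13, 29, 24, 15, 9, 1, 35]
  35 > parent 29 at index 4, swap → [46, 43, 33, 13, 35, 24, 15, 9, 1, 29]
insert -8:
  append -8 at index 10 → [46, 43, 33, 13, 35, 24, 15, 9, 1, 29, -8] (no swap needed)
extract-max → returns 46:
  remove root 46; move last element -8 to root → [-8, 43, 33, 13, 35, 24, 15, 9, 1, 29]
  -8 vs larger child 43 at index 1, swap → [43, -8, 33, 13, 35, 24, 15, 9, 1, 29]
  -8 vs larger child 35 at index 4, swap → [43, 35, 33, 13, -8, 24, 15, 9, 1, 29]
  -8 vs only child 29 at index 9, swap → [43, 35, 33, 13, 29, 24, 15, 9, 1, -8]
extract-max → returns 43:
  remove root 43; move last element -8 to root → [-8, 35, 33, 13, 29, 24, 15, 9, 1]
  -8 vs larger child 35 at index 1, swap → [35, -8, 33, 13, 29, 24, 15, 9, 1]
  -8 vs larger child 29 at index 4, swap → [35, 29, 33, 13, -8, 24, 15, 9, 1]
insert 55:
  append 55 at index 9 → [35, 29, 33, 13, -8, 24, 15, 9, 1, 55]
  55 > parent -8 at index 4, swap → [35, 29, 33, 13, 55, 24, 15, 9, 1, -8]
  55 > parent 29 at index 1, swap → [35, 55, 33, 13, 29, 24, 15, 9, 1, -8]
  55 > parent 35 at index 0, swap → [55, 35, 33, 13, 29, 24, 15, 9, 1, -8]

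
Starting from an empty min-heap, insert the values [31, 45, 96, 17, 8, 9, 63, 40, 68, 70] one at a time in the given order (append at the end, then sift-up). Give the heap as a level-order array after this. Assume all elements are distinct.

[8, 17, 9, 40, 31, 96, 63, 45, 68, 70]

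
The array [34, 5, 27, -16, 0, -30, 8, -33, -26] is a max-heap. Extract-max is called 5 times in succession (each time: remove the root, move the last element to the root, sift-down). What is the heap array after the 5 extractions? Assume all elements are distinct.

extract-max #1 returns 34:
  remove root 34; move last element -26 to root → [-26, 5, 27, -16, 0, -30, 8, -33]
  -26 vs larger child 27 at index 2, swap → [27, 5, -26, -16, 0, -30, 8, -33]
  -26 vs larger child 8 at index 6, swap → [27, 5, 8, -16, 0, -30, -26, -33]
extract-max #2 returns 27:
  remove root 27; move last element -33 to root → [-33, 5, 8, -16, 0, -30, -26]
  -33 vs larger child 8 at index 2, swap → [8, 5, -33, -16, 0, -30, -26]
  -33 vs larger child -26 at index 6, swap → [8, 5, -26, -16, 0, -30, -33]
extract-max #3 returns 8:
  remove root 8; move last element -33 to root → [-33, 5, -26, -16, 0, -30]
  -33 vs larger child 5 at index 1, swap → [5, -33, -26, -16, 0, -30]
  -33 vs larger child 0 at index 4, swap → [5, 0, -26, -16, -33, -30]
extract-max #4 returns 5:
  remove root 5; move last element -30 to root → [-30, 0, -26, -16, -33]
  -30 vs larger child 0 at index 1, swap → [0, -30, -26, -16, -33]
  -30 vs larger child -16 at index 3, swap → [0, -16, -26, -30, -33]
extract-max #5 returns 0:
  remove root 0; move last element -33 to root → [-33, -16, -26, -30]
  -33 vs larger child -16 at index 1, swap → [-16, -33, -26, -30]
  -33 vs only child -30 at index 3, swap → [-16, -30, -26, -33]

[-16, -30, -26, -33]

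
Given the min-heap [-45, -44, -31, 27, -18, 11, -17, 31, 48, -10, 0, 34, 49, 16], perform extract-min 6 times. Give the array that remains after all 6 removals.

[0, 16, 11, 27, 48, 34, 49, 31]

extract-min #1 returns -45:
  remove root -45; move last element 16 to root → [16, -44, -31, 27, -18, 11, -17, 31, 48, -10, 0, 34, 49]
  16 vs smaller child -44 at index 1, swap → [-44, 16, -31, 27, -18, 11, -17, 31, 48, -10, 0, 34, 49]
  16 vs smaller child -18 at index 4, swap → [-44, -18, -31, 27, 16, 11, -17, 31, 48, -10, 0, 34, 49]
  16 vs smaller child -10 at index 9, swap → [-44, -18, -31, 27, -10, 11, -17, 31, 48, 16, 0, 34, 49]
extract-min #2 returns -44:
  remove root -44; move last element 49 to root → [49, -18, -31, 27, -10, 11, -17, 31, 48, 16, 0, 34]
  49 vs smaller child -31 at index 2, swap → [-31, -18, 49, 27, -10, 11, -17, 31, 48, 16, 0, 34]
  49 vs smaller child -17 at index 6, swap → [-31, -18, -17, 27, -10, 11, 49, 31, 48, 16, 0, 34]
extract-min #3 returns -31:
  remove root -31; move last element 34 to root → [34, -18, -17, 27, -10, 11, 49, 31, 48, 16, 0]
  34 vs smaller child -18 at index 1, swap → [-18, 34, -17, 27, -10, 11, 49, 31, 48, 16, 0]
  34 vs smaller child -10 at index 4, swap → [-18, -10, -17, 27, 34, 11, 49, 31, 48, 16, 0]
  34 vs smaller child 0 at index 10, swap → [-18, -10, -17, 27, 0, 11, 49, 31, 48, 16, 34]
extract-min #4 returns -18:
  remove root -18; move last element 34 to root → [34, -10, -17, 27, 0, 11, 49, 31, 48, 16]
  34 vs smaller child -17 at index 2, swap → [-17, -10, 34, 27, 0, 11, 49, 31, 48, 16]
  34 vs smaller child 11 at index 5, swap → [-17, -10, 11, 27, 0, 34, 49, 31, 48, 16]
extract-min #5 returns -17:
  remove root -17; move last element 16 to root → [16, -10, 11, 27, 0, 34, 49, 31, 48]
  16 vs smaller child -10 at index 1, swap → [-10, 16, 11, 27, 0, 34, 49, 31, 48]
  16 vs smaller child 0 at index 4, swap → [-10, 0, 11, 27, 16, 34, 49, 31, 48]
extract-min #6 returns -10:
  remove root -10; move last element 48 to root → [48, 0, 11, 27, 16, 34, 49, 31]
  48 vs smaller child 0 at index 1, swap → [0, 48, 11, 27, 16, 34, 49, 31]
  48 vs smaller child 16 at index 4, swap → [0, 16, 11, 27, 48, 34, 49, 31]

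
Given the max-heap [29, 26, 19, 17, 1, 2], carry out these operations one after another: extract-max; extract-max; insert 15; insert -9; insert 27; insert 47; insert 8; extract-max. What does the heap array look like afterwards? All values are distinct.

extract-max → returns 29:
  remove root 29; move last element 2 to root → [2, 26, 19, 17, 1]
  2 vs larger child 26 at index 1, swap → [26, 2, 19, 17, 1]
  2 vs larger child 17 at index 3, swap → [26, 17, 19, 2, 1]
extract-max → returns 26:
  remove root 26; move last element 1 to root → [1, 17, 19, 2]
  1 vs larger child 19 at index 2, swap → [19, 17, 1, 2]
insert 15:
  append 15 at index 4 → [19, 17, 1, 2, 15] (no swap needed)
insert -9:
  append -9 at index 5 → [19, 17, 1, 2, 15, -9] (no swap needed)
insert 27:
  append 27 at index 6 → [19, 17, 1, 2, 15, -9, 27]
  27 > parent 1 at index 2, swap → [19, 17, 27, 2, 15, -9, 1]
  27 > parent 19 at index 0, swap → [27, 17, 19, 2, 15, -9, 1]
insert 47:
  append 47 at index 7 → [27, 17, 19, 2, 15, -9, 1, 47]
  47 > parent 2 at index 3, swap → [27, 17, 19, 47, 15, -9, 1, 2]
  47 > parent 17 at index 1, swap → [27, 47, 19, 17, 15, -9, 1, 2]
  47 > parent 27 at index 0, swap → [47, 27, 19, 17, 15, -9, 1, 2]
insert 8:
  append 8 at index 8 → [47, 27, 19, 17, 15, -9, 1, 2, 8] (no swap needed)
extract-max → returns 47:
  remove root 47; move last element 8 to root → [8, 27, 19, 17, 15, -9, 1, 2]
  8 vs larger child 27 at index 1, swap → [27, 8, 19, 17, 15, -9, 1, 2]
  8 vs larger child 17 at index 3, swap → [27, 17, 19, 8, 15, -9, 1, 2]

[27, 17, 19, 8, 15, -9, 1, 2]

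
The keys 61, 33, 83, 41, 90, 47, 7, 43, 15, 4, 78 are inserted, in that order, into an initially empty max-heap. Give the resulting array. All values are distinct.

Insert 61:
  append 61 at index 0 → [61] (no swap needed)
Insert 33:
  append 33 at index 1 → [61, 33] (no swap needed)
Insert 83:
  append 83 at index 2 → [61, 33, 83]
  83 > parent 61 at index 0, swap → [83, 33, 61]
Insert 41:
  append 41 at index 3 → [83, 33, 61, 41]
  41 > parent 33 at index 1, swap → [83, 41, 61, 33]
Insert 90:
  append 90 at index 4 → [83, 41, 61, 33, 90]
  90 > parent 41 at index 1, swap → [83, 90, 61, 33, 41]
  90 > parent 83 at index 0, swap → [90, 83, 61, 33, 41]
Insert 47:
  append 47 at index 5 → [90, 83, 61, 33, 41, 47] (no swap needed)
Insert 7:
  append 7 at index 6 → [90, 83, 61, 33, 41, 47, 7] (no swap needed)
Insert 43:
  append 43 at index 7 → [90, 83, 61, 33, 41, 47, 7, 43]
  43 > parent 33 at index 3, swap → [90, 83, 61, 43, 41, 47, 7, 33]
Insert 15:
  append 15 at index 8 → [90, 83, 61, 43, 41, 47, 7, 33, 15] (no swap needed)
Insert 4:
  append 4 at index 9 → [90, 83, 61, 43, 41, 47, 7, 33, 15, 4] (no swap needed)
Insert 78:
  append 78 at index 10 → [90, 83, 61, 43, 41, 47, 7, 33, 15, 4, 78]
  78 > parent 41 at index 4, swap → [90, 83, 61, 43, 78, 47, 7, 33, 15, 4, 41]

[90, 83, 61, 43, 78, 47, 7, 33, 15, 4, 41]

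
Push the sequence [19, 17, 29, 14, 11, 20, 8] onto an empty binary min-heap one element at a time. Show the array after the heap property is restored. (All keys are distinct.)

[8, 14, 11, 19, 17, 29, 20]

Insert 19:
  append 19 at index 0 → [19] (no swap needed)
Insert 17:
  append 17 at index 1 → [19, 17]
  17 < parent 19 at index 0, swap → [17, 19]
Insert 29:
  append 29 at index 2 → [17, 19, 29] (no swap needed)
Insert 14:
  append 14 at index 3 → [17, 19, 29, 14]
  14 < parent 19 at index 1, swap → [17, 14, 29, 19]
  14 < parent 17 at index 0, swap → [14, 17, 29, 19]
Insert 11:
  append 11 at index 4 → [14, 17, 29, 19, 11]
  11 < parent 17 at index 1, swap → [14, 11, 29, 19, 17]
  11 < parent 14 at index 0, swap → [11, 14, 29, 19, 17]
Insert 20:
  append 20 at index 5 → [11, 14, 29, 19, 17, 20]
  20 < parent 29 at index 2, swap → [11, 14, 20, 19, 17, 29]
Insert 8:
  append 8 at index 6 → [11, 14, 20, 19, 17, 29, 8]
  8 < parent 20 at index 2, swap → [11, 14, 8, 19, 17, 29, 20]
  8 < parent 11 at index 0, swap → [8, 14, 11, 19, 17, 29, 20]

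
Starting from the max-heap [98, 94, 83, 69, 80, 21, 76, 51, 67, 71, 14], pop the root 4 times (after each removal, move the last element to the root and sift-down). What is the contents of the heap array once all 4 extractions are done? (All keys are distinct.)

[76, 71, 51, 69, 67, 21, 14]

extract-max #1 returns 98:
  remove root 98; move last element 14 to root → [14, 94, 83, 69, 80, 21, 76, 51, 67, 71]
  14 vs larger child 94 at index 1, swap → [94, 14, 83, 69, 80, 21, 76, 51, 67, 71]
  14 vs larger child 80 at index 4, swap → [94, 80, 83, 69, 14, 21, 76, 51, 67, 71]
  14 vs only child 71 at index 9, swap → [94, 80, 83, 69, 71, 21, 76, 51, 67, 14]
extract-max #2 returns 94:
  remove root 94; move last element 14 to root → [14, 80, 83, 69, 71, 21, 76, 51, 67]
  14 vs larger child 83 at index 2, swap → [83, 80, 14, 69, 71, 21, 76, 51, 67]
  14 vs larger child 76 at index 6, swap → [83, 80, 76, 69, 71, 21, 14, 51, 67]
extract-max #3 returns 83:
  remove root 83; move last element 67 to root → [67, 80, 76, 69, 71, 21, 14, 51]
  67 vs larger child 80 at index 1, swap → [80, 67, 76, 69, 71, 21, 14, 51]
  67 vs larger child 71 at index 4, swap → [80, 71, 76, 69, 67, 21, 14, 51]
extract-max #4 returns 80:
  remove root 80; move last element 51 to root → [51, 71, 76, 69, 67, 21, 14]
  51 vs larger child 76 at index 2, swap → [76, 71, 51, 69, 67, 21, 14]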